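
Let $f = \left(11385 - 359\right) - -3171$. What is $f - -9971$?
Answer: $24168$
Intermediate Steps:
$f = 14197$ ($f = 11026 + 3171 = 14197$)
$f - -9971 = 14197 - -9971 = 14197 + 9971 = 24168$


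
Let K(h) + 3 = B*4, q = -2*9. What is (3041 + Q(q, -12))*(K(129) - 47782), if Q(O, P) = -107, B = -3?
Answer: -140236398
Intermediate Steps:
q = -18
K(h) = -15 (K(h) = -3 - 3*4 = -3 - 12 = -15)
(3041 + Q(q, -12))*(K(129) - 47782) = (3041 - 107)*(-15 - 47782) = 2934*(-47797) = -140236398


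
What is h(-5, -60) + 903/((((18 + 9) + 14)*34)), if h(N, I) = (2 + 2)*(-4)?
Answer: -21401/1394 ≈ -15.352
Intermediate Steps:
h(N, I) = -16 (h(N, I) = 4*(-4) = -16)
h(-5, -60) + 903/((((18 + 9) + 14)*34)) = -16 + 903/((((18 + 9) + 14)*34)) = -16 + 903/(((27 + 14)*34)) = -16 + 903/((41*34)) = -16 + 903/1394 = -21401/1394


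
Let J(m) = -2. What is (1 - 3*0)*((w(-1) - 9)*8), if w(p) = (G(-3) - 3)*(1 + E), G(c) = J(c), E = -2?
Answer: -32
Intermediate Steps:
G(c) = -2
w(p) = 5 (w(p) = (-2 - 3)*(1 - 2) = -5*(-1) = 5)
(1 - 3*0)*((w(-1) - 9)*8) = (1 - 3*0)*((5 - 9)*8) = (1 + 0)*(-4*8) = 1*(-32) = -32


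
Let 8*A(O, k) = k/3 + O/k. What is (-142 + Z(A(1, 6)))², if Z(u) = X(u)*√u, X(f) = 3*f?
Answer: 247777429/12288 - 923*√39/48 ≈ 20044.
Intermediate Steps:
A(O, k) = k/24 + O/(8*k) (A(O, k) = (k/3 + O/k)/8 = k/24 + O/(8*k))
Z(u) = 3*u^(3/2) (Z(u) = (3*u)*√u = 3*u^(3/2))
(-142 + Z(A(1, 6)))² = (-142 + 3*((1/24)*6 + (⅛)*1/6)^(3/2))² = (-142 + 3*(¼ + (⅛)*1*(⅙))^(3/2))² = (-142 + 3*(¼ + 1/48)^(3/2))² = (-142 + 3*(13/48)^(3/2))² = (-142 + 3*(13*√39/576))² = (-142 + 13*√39/192)²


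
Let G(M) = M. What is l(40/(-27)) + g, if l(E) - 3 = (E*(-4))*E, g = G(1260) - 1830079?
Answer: -1333213264/729 ≈ -1.8288e+6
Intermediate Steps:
g = -1828819 (g = 1260 - 1830079 = -1828819)
l(E) = 3 - 4*E² (l(E) = 3 + (E*(-4))*E = 3 + (-4*E)*E = 3 - 4*E²)
l(40/(-27)) + g = (3 - 4*(40/(-27))²) - 1828819 = (3 - 4*(40*(-1/27))²) - 1828819 = (3 - 4*(-40/27)²) - 1828819 = (3 - 4*1600/729) - 1828819 = (3 - 6400/729) - 1828819 = -4213/729 - 1828819 = -1333213264/729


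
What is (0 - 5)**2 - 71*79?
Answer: -5584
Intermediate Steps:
(0 - 5)**2 - 71*79 = (-5)**2 - 5609 = 25 - 5609 = -5584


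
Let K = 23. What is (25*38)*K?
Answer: 21850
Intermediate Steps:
(25*38)*K = (25*38)*23 = 950*23 = 21850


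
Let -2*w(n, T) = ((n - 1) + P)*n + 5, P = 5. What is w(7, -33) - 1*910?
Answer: -951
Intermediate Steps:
w(n, T) = -5/2 - n*(4 + n)/2 (w(n, T) = -(((n - 1) + 5)*n + 5)/2 = -(((-1 + n) + 5)*n + 5)/2 = -((4 + n)*n + 5)/2 = -(n*(4 + n) + 5)/2 = -(5 + n*(4 + n))/2 = -5/2 - n*(4 + n)/2)
w(7, -33) - 1*910 = (-5/2 - 2*7 - ½*7²) - 1*910 = (-5/2 - 14 - ½*49) - 910 = (-5/2 - 14 - 49/2) - 910 = -41 - 910 = -951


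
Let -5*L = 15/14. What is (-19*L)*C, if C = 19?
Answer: 1083/14 ≈ 77.357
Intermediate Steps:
L = -3/14 ≈ -0.21429
(-19*L)*C = -19*(-3/14)*19 = (57/14)*19 = 1083/14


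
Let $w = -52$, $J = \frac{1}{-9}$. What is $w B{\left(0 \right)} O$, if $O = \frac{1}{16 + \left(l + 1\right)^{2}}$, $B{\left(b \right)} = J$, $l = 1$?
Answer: $\frac{13}{45} \approx 0.28889$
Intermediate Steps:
$J = - \frac{1}{9} \approx -0.11111$
$B{\left(b \right)} = - \frac{1}{9}$
$O = \frac{1}{20}$ ($O = \frac{1}{16 + \left(1 + 1\right)^{2}} = \frac{1}{16 + 2^{2}} = \frac{1}{16 + 4} = \frac{1}{20} \approx 0.05$)
$w B{\left(0 \right)} O = \left(-52\right) \left(- \frac{1}{9}\right) \frac{1}{20} = \frac{52}{9} \cdot \frac{1}{20} = \frac{13}{45}$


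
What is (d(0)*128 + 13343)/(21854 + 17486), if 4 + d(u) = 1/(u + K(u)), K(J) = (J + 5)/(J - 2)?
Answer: 63899/196700 ≈ 0.32485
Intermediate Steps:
K(J) = (5 + J)/(-2 + J)
d(u) = -4 + 1/(u + (5 + u)/(-2 + u))
(d(0)*128 + 13343)/(21854 + 17486) = (((-22 - 4*0² + 5*0)/(5 + 0² - 1*0))*128 + 13343)/(21854 + 17486) = (((-22 - 4*0 + 0)/(5 + 0 + 0))*128 + 13343)/39340 = (((-22 + 0 + 0)/5)*128 + 13343)*(1/39340) = (((⅕)*(-22))*128 + 13343)*(1/39340) = (-22/5*128 + 13343)*(1/39340) = (-2816/5 + 13343)*(1/39340) = (63899/5)*(1/39340) = 63899/196700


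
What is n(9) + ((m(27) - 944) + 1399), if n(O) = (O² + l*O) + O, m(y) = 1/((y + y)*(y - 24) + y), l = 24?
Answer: 143830/189 ≈ 761.00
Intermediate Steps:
m(y) = 1/(y + 2*y*(-24 + y)) (m(y) = 1/((2*y)*(-24 + y) + y) = 1/(2*y*(-24 + y) + y) = 1/(y + 2*y*(-24 + y)))
n(O) = O² + 25*O (n(O) = (O² + 24*O) + O = O² + 25*O)
n(9) + ((m(27) - 944) + 1399) = 9*(25 + 9) + ((1/(27*(-47 + 2*27)) - 944) + 1399) = 9*34 + ((1/(27*(-47 + 54)) - 944) + 1399) = 306 + (((1/27)/7 - 944) + 1399) = 306 + (((1/27)*(⅐) - 944) + 1399) = 306 + ((1/189 - 944) + 1399) = 306 + (-178415/189 + 1399) = 306 + 85996/189 = 143830/189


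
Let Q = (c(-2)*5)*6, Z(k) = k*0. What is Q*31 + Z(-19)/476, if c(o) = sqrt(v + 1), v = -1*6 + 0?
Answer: 930*I*sqrt(5) ≈ 2079.5*I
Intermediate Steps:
Z(k) = 0
v = -6 (v = -6 + 0 = -6)
c(o) = I*sqrt(5) (c(o) = sqrt(-6 + 1) = sqrt(-5) = I*sqrt(5))
Q = 30*I*sqrt(5) (Q = ((I*sqrt(5))*5)*6 = (5*I*sqrt(5))*6 = 30*I*sqrt(5) ≈ 67.082*I)
Q*31 + Z(-19)/476 = (30*I*sqrt(5))*31 + 0/476 = 930*I*sqrt(5) + 0*(1/476) = 930*I*sqrt(5) + 0 = 930*I*sqrt(5)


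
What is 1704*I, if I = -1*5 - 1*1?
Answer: -10224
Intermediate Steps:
I = -6 (I = -5 - 1 = -6)
1704*I = 1704*(-6) = -10224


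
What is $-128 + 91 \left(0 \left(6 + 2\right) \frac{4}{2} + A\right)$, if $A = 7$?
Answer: $509$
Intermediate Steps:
$-128 + 91 \left(0 \left(6 + 2\right) \frac{4}{2} + A\right) = -128 + 91 \left(0 \left(6 + 2\right) \frac{4}{2} + 7\right) = -128 + 91 \left(0 \cdot 8 \cdot 4 \cdot \frac{1}{2} + 7\right) = -128 + 91 \left(0 \cdot 8 \cdot 2 + 7\right) = -128 + 91 \left(0 \cdot 16 + 7\right) = -128 + 91 \left(0 + 7\right) = -128 + 91 \cdot 7 = -128 + 637 = 509$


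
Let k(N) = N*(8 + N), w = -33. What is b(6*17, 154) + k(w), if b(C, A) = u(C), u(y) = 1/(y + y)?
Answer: 168301/204 ≈ 825.00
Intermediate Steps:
u(y) = 1/(2*y)
b(C, A) = 1/(2*C)
b(6*17, 154) + k(w) = 1/(2*((6*17))) - 33*(8 - 33) = (1/2)/102 - 33*(-25) = (1/2)*(1/102) + 825 = 1/204 + 825 = 168301/204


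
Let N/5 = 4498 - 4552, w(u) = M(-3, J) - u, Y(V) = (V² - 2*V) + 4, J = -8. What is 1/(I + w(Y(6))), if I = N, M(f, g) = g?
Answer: -1/306 ≈ -0.0032680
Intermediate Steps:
Y(V) = 4 + V² - 2*V
w(u) = -8 - u
N = -270 (N = 5*(4498 - 4552) = 5*(-54) = -270)
I = -270
1/(I + w(Y(6))) = 1/(-270 + (-8 - (4 + 6² - 2*6))) = 1/(-270 + (-8 - (4 + 36 - 12))) = 1/(-270 + (-8 - 1*28)) = 1/(-270 + (-8 - 28)) = 1/(-270 - 36) = 1/(-306) = -1/306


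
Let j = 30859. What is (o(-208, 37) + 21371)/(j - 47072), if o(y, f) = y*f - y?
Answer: -13883/16213 ≈ -0.85629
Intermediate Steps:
o(y, f) = -y + f*y (o(y, f) = f*y - y = -y + f*y)
(o(-208, 37) + 21371)/(j - 47072) = (-208*(-1 + 37) + 21371)/(30859 - 47072) = (-208*36 + 21371)/(-16213) = (-7488 + 21371)*(-1/16213) = 13883*(-1/16213) = -13883/16213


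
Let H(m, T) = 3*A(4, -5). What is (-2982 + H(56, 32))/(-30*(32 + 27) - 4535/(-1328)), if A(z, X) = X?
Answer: 3980016/2346025 ≈ 1.6965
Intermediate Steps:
H(m, T) = -15 (H(m, T) = 3*(-5) = -15)
(-2982 + H(56, 32))/(-30*(32 + 27) - 4535/(-1328)) = (-2982 - 15)/(-30*(32 + 27) - 4535/(-1328)) = -2997/(-30*59 - 4535*(-1/1328)) = -2997/(-1770 + 4535/1328) = -2997/(-2346025/1328) = -2997*(-1328/2346025) = 3980016/2346025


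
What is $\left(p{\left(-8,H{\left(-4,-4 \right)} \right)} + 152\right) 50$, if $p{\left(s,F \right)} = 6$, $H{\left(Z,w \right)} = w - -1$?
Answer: $7900$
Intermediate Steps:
$H{\left(Z,w \right)} = 1 + w$ ($H{\left(Z,w \right)} = w + 1 = 1 + w$)
$\left(p{\left(-8,H{\left(-4,-4 \right)} \right)} + 152\right) 50 = \left(6 + 152\right) 50 = 158 \cdot 50 = 7900$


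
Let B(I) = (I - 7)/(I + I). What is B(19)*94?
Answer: 564/19 ≈ 29.684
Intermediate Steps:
B(I) = (-7 + I)/(2*I) (B(I) = (-7 + I)/((2*I)) = (-7 + I)*(1/(2*I)) = (-7 + I)/(2*I))
B(19)*94 = ((½)*(-7 + 19)/19)*94 = ((½)*(1/19)*12)*94 = (6/19)*94 = 564/19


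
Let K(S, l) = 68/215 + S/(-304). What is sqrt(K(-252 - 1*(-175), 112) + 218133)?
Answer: sqrt(58240703287095)/16340 ≈ 467.05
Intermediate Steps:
K(S, l) = 68/215 - S/304 (K(S, l) = 68*(1/215) + S*(-1/304) = 68/215 - S/304)
sqrt(K(-252 - 1*(-175), 112) + 218133) = sqrt((68/215 - (-252 - 1*(-175))/304) + 218133) = sqrt((68/215 - (-252 + 175)/304) + 218133) = sqrt((68/215 - 1/304*(-77)) + 218133) = sqrt((68/215 + 77/304) + 218133) = sqrt(37227/65360 + 218133) = sqrt(14257210107/65360) = sqrt(58240703287095)/16340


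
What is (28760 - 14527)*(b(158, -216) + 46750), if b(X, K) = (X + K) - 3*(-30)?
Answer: 665848206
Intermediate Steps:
b(X, K) = 90 + K + X (b(X, K) = (K + X) + 90 = 90 + K + X)
(28760 - 14527)*(b(158, -216) + 46750) = (28760 - 14527)*((90 - 216 + 158) + 46750) = 14233*(32 + 46750) = 14233*46782 = 665848206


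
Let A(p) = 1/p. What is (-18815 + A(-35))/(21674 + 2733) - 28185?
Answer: -24077553851/854245 ≈ -28186.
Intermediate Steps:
(-18815 + A(-35))/(21674 + 2733) - 28185 = (-18815 + 1/(-35))/(21674 + 2733) - 28185 = (-18815 - 1/35)/24407 - 28185 = -658526/35*1/24407 - 28185 = -658526/854245 - 28185 = -24077553851/854245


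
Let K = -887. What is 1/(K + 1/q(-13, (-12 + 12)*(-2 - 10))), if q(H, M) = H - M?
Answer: -13/11532 ≈ -0.0011273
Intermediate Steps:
1/(K + 1/q(-13, (-12 + 12)*(-2 - 10))) = 1/(-887 + 1/(-13 - (-12 + 12)*(-2 - 10))) = 1/(-887 + 1/(-13 - 0*(-12))) = 1/(-887 + 1/(-13 - 1*0)) = 1/(-887 + 1/(-13 + 0)) = 1/(-887 + 1/(-13)) = 1/(-887 - 1/13) = 1/(-11532/13) = -13/11532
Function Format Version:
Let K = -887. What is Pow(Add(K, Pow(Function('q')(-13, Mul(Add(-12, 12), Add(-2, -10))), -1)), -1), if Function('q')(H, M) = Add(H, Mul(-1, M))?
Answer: Rational(-13, 11532) ≈ -0.0011273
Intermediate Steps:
Pow(Add(K, Pow(Function('q')(-13, Mul(Add(-12, 12), Add(-2, -10))), -1)), -1) = Pow(Add(-887, Pow(Add(-13, Mul(-1, Mul(Add(-12, 12), Add(-2, -10)))), -1)), -1) = Pow(Add(-887, Pow(Add(-13, Mul(-1, Mul(0, -12))), -1)), -1) = Pow(Add(-887, Pow(Add(-13, Mul(-1, 0)), -1)), -1) = Pow(Add(-887, Pow(Add(-13, 0), -1)), -1) = Pow(Add(-887, Pow(-13, -1)), -1) = Pow(Add(-887, Rational(-1, 13)), -1) = Pow(Rational(-11532, 13), -1) = Rational(-13, 11532)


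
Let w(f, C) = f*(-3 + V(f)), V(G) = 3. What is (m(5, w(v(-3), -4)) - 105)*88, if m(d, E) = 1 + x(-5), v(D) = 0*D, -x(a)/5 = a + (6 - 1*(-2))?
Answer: -10472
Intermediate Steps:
x(a) = -40 - 5*a (x(a) = -5*(a + (6 - 1*(-2))) = -5*(a + (6 + 2)) = -5*(a + 8) = -5*(8 + a) = -40 - 5*a)
v(D) = 0
w(f, C) = 0 (w(f, C) = f*(-3 + 3) = f*0 = 0)
m(d, E) = -14 (m(d, E) = 1 + (-40 - 5*(-5)) = 1 + (-40 + 25) = 1 - 15 = -14)
(m(5, w(v(-3), -4)) - 105)*88 = (-14 - 105)*88 = -119*88 = -10472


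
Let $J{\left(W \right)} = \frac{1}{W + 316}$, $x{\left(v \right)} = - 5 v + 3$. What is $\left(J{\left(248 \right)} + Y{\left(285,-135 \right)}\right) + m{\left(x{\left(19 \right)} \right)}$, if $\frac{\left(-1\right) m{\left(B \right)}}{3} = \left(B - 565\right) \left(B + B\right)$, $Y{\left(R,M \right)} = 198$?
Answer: $- \frac{204430823}{564} \approx -3.6247 \cdot 10^{5}$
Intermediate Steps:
$x{\left(v \right)} = 3 - 5 v$
$J{\left(W \right)} = \frac{1}{316 + W}$
$m{\left(B \right)} = - 6 B \left(-565 + B\right)$ ($m{\left(B \right)} = - 3 \left(B - 565\right) \left(B + B\right) = - 3 \left(-565 + B\right) 2 B = - 3 \cdot 2 B \left(-565 + B\right) = - 6 B \left(-565 + B\right)$)
$\left(J{\left(248 \right)} + Y{\left(285,-135 \right)}\right) + m{\left(x{\left(19 \right)} \right)} = \left(\frac{1}{316 + 248} + 198\right) + 6 \left(3 - 95\right) \left(565 - \left(3 - 95\right)\right) = \left(\frac{1}{564} + 198\right) + 6 \left(3 - 95\right) \left(565 - \left(3 - 95\right)\right) = \left(\frac{1}{564} + 198\right) + 6 \left(-92\right) \left(565 - -92\right) = \frac{111673}{564} + 6 \left(-92\right) \left(565 + 92\right) = \frac{111673}{564} + 6 \left(-92\right) 657 = \frac{111673}{564} - 362664 = - \frac{204430823}{564}$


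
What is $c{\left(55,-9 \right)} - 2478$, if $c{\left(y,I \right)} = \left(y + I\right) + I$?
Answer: $-2441$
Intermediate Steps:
$c{\left(y,I \right)} = y + 2 I$ ($c{\left(y,I \right)} = \left(I + y\right) + I = y + 2 I$)
$c{\left(55,-9 \right)} - 2478 = \left(55 + 2 \left(-9\right)\right) - 2478 = \left(55 - 18\right) - 2478 = 37 - 2478 = -2441$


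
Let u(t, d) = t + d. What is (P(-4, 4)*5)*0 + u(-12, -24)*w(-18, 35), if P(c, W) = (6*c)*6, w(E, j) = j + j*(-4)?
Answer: 3780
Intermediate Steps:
w(E, j) = -3*j (w(E, j) = j - 4*j = -3*j)
P(c, W) = 36*c
u(t, d) = d + t
(P(-4, 4)*5)*0 + u(-12, -24)*w(-18, 35) = ((36*(-4))*5)*0 + (-24 - 12)*(-3*35) = -144*5*0 - 36*(-105) = -720*0 + 3780 = 0 + 3780 = 3780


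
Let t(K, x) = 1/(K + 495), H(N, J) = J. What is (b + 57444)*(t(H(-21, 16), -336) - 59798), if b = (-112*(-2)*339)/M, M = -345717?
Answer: -202278646351499708/58887129 ≈ -3.4350e+9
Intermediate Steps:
t(K, x) = 1/(495 + K)
b = -25312/115239 (b = (-112*(-2)*339)/(-345717) = (224*339)*(-1/345717) = 75936*(-1/345717) = -25312/115239 ≈ -0.21965)
(b + 57444)*(t(H(-21, 16), -336) - 59798) = (-25312/115239 + 57444)*(1/(495 + 16) - 59798) = 6619763804*(1/511 - 59798)/115239 = (6619763804/115239)*(-30556777/511) = -202278646351499708/58887129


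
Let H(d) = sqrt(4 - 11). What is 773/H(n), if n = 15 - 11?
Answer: -773*I*sqrt(7)/7 ≈ -292.17*I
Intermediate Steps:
n = 4
H(d) = I*sqrt(7) (H(d) = sqrt(-7) = I*sqrt(7))
773/H(n) = 773/((I*sqrt(7))) = 773*(-I*sqrt(7)/7) = -773*I*sqrt(7)/7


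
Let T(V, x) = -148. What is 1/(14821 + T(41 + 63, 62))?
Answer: 1/14673 ≈ 6.8152e-5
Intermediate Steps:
1/(14821 + T(41 + 63, 62)) = 1/(14821 - 148) = 1/14673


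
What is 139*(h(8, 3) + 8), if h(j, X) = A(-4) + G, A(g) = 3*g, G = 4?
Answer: 0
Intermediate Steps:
h(j, X) = -8 (h(j, X) = 3*(-4) + 4 = -12 + 4 = -8)
139*(h(8, 3) + 8) = 139*(-8 + 8) = 139*0 = 0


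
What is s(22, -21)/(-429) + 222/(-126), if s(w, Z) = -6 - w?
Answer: -5095/3003 ≈ -1.6966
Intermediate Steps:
s(22, -21)/(-429) + 222/(-126) = (-6 - 1*22)/(-429) + 222/(-126) = (-6 - 22)*(-1/429) + 222*(-1/126) = -28*(-1/429) - 37/21 = 28/429 - 37/21 = -5095/3003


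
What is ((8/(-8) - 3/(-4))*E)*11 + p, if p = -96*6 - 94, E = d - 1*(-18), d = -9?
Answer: -2779/4 ≈ -694.75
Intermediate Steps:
E = 9 (E = -9 - 1*(-18) = -9 + 18 = 9)
p = -670 (p = -576 - 94 = -670)
((8/(-8) - 3/(-4))*E)*11 + p = ((8/(-8) - 3/(-4))*9)*11 - 670 = ((8*(-⅛) - 3*(-¼))*9)*11 - 670 = ((-1 + ¾)*9)*11 - 670 = -¼*9*11 - 670 = -9/4*11 - 670 = -99/4 - 670 = -2779/4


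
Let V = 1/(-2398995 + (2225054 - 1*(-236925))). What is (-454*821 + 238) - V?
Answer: -23461288065/62984 ≈ -3.7250e+5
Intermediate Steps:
V = 1/62984 (V = 1/(-2398995 + (2225054 + 236925)) = 1/(-2398995 + 2461979) = 1/62984 ≈ 1.5877e-5)
(-454*821 + 238) - V = (-454*821 + 238) - 1*1/62984 = (-372734 + 238) - 1/62984 = -372496 - 1/62984 = -23461288065/62984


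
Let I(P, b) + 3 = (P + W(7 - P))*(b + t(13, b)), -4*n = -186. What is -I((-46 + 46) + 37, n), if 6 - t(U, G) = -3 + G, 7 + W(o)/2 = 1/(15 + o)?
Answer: -1014/5 ≈ -202.80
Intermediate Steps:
W(o) = -14 + 2/(15 + o)
t(U, G) = 9 - G (t(U, G) = 6 - (-3 + G) = 6 + (3 - G) = 9 - G)
n = 93/2 (n = -¼*(-186) = 93/2 ≈ 46.500)
I(P, b) = -3 + 9*P + 18*(-153 + 7*P)/(22 - P) (I(P, b) = -3 + (P + 2*(-104 - 7*(7 - P))/(15 + (7 - P)))*(b + (9 - b)) = -3 + (P + 2*(-104 + (-49 + 7*P))/(22 - P))*9 = -3 + (P + 2*(-153 + 7*P)/(22 - P))*9 = -3 + (9*P + 18*(-153 + 7*P)/(22 - P)) = -3 + 9*P + 18*(-153 + 7*P)/(22 - P))
-I((-46 + 46) + 37, n) = -3*(940 - 109*((-46 + 46) + 37) + 3*((-46 + 46) + 37)²)/(-22 + ((-46 + 46) + 37)) = -3*(940 - 109*(0 + 37) + 3*(0 + 37)²)/(-22 + (0 + 37)) = -3*(940 - 109*37 + 3*37²)/(-22 + 37) = -3*(940 - 4033 + 3*1369)/15 = -3*(940 - 4033 + 4107)/15 = -3*1014/15 = -1*1014/5 = -1014/5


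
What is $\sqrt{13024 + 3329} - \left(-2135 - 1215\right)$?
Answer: $3350 + 3 \sqrt{1817} \approx 3477.9$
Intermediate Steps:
$\sqrt{13024 + 3329} - \left(-2135 - 1215\right) = \sqrt{16353} - -3350 = 3 \sqrt{1817} + 3350 = 3350 + 3 \sqrt{1817}$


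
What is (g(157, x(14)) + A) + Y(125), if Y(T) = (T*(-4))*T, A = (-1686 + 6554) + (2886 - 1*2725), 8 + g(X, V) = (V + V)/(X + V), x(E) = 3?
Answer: -4598317/80 ≈ -57479.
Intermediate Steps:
g(X, V) = -8 + 2*V/(V + X) (g(X, V) = -8 + (V + V)/(X + V) = -8 + (2*V)/(V + X) = -8 + 2*V/(V + X))
A = 5029 (A = 4868 + (2886 - 2725) = 4868 + 161 = 5029)
Y(T) = -4*T² (Y(T) = (-4*T)*T = -4*T²)
(g(157, x(14)) + A) + Y(125) = (2*(-4*157 - 3*3)/(3 + 157) + 5029) - 4*125² = (2*(-628 - 9)/160 + 5029) - 4*15625 = (2*(1/160)*(-637) + 5029) - 62500 = (-637/80 + 5029) - 62500 = 401683/80 - 62500 = -4598317/80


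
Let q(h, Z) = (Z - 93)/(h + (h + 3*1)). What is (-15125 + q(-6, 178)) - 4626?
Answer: -177844/9 ≈ -19760.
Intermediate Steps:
q(h, Z) = (-93 + Z)/(3 + 2*h) (q(h, Z) = (-93 + Z)/(h + (h + 3)) = (-93 + Z)/(h + (3 + h)) = (-93 + Z)/(3 + 2*h))
(-15125 + q(-6, 178)) - 4626 = (-15125 + (-93 + 178)/(3 + 2*(-6))) - 4626 = (-15125 + 85/(3 - 12)) - 4626 = (-15125 + 85/(-9)) - 4626 = (-15125 - ⅑*85) - 4626 = (-15125 - 85/9) - 4626 = -136210/9 - 4626 = -177844/9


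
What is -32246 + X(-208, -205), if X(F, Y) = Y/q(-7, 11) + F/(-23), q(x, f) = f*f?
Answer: -89720165/2783 ≈ -32239.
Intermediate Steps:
q(x, f) = f²
X(F, Y) = -F/23 + Y/121 (X(F, Y) = Y/(11²) + F/(-23) = Y/121 + F*(-1/23) = Y*(1/121) - F/23 = Y/121 - F/23 = -F/23 + Y/121)
-32246 + X(-208, -205) = -32246 + (-1/23*(-208) + (1/121)*(-205)) = -32246 + (208/23 - 205/121) = -32246 + 20453/2783 = -89720165/2783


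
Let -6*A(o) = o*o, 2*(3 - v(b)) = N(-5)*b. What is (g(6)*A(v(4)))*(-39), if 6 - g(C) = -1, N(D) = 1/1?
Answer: 91/2 ≈ 45.500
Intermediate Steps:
N(D) = 1
g(C) = 7 (g(C) = 6 - 1*(-1) = 6 + 1 = 7)
v(b) = 3 - b/2
A(o) = -o²/6 (A(o) = -o*o/6 = -o²/6)
(g(6)*A(v(4)))*(-39) = (7*(-(3 - ½*4)²/6))*(-39) = (7*(-(3 - 2)²/6))*(-39) = (7*(-⅙*1²))*(-39) = (7*(-⅙*1))*(-39) = (7*(-⅙))*(-39) = -7/6*(-39) = 91/2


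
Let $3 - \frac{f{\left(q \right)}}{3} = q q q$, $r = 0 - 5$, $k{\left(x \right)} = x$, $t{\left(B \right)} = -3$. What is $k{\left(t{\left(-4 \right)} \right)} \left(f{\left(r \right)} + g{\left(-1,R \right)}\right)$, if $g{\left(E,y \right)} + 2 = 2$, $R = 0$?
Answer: $-1152$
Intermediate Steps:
$g{\left(E,y \right)} = 0$ ($g{\left(E,y \right)} = -2 + 2 = 0$)
$r = -5$
$f{\left(q \right)} = 9 - 3 q^{3}$ ($f{\left(q \right)} = 9 - 3 q q q = 9 - 3 q^{2} q = 9 - 3 q^{3}$)
$k{\left(t{\left(-4 \right)} \right)} \left(f{\left(r \right)} + g{\left(-1,R \right)}\right) = - 3 \left(\left(9 - 3 \left(-5\right)^{3}\right) + 0\right) = - 3 \left(\left(9 - -375\right) + 0\right) = - 3 \left(\left(9 + 375\right) + 0\right) = - 3 \left(384 + 0\right) = \left(-3\right) 384 = -1152$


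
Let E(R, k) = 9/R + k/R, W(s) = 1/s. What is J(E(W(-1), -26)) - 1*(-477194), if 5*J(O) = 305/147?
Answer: 70147579/147 ≈ 4.7719e+5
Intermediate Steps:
J(O) = 61/147 (J(O) = (305/147)/5 = (305*(1/147))/5 = (1/5)*(305/147) = 61/147)
J(E(W(-1), -26)) - 1*(-477194) = 61/147 - 1*(-477194) = 61/147 + 477194 = 70147579/147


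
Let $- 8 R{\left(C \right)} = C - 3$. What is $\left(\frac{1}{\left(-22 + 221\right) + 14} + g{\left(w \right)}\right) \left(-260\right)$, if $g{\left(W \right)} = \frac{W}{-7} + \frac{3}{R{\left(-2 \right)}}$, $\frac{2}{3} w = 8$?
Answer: $- \frac{1198028}{1491} \approx -803.51$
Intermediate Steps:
$w = 12$ ($w = \frac{3}{2} \cdot 8 = 12$)
$R{\left(C \right)} = \frac{3}{8} - \frac{C}{8}$ ($R{\left(C \right)} = - \frac{C - 3}{8} = - \frac{-3 + C}{8} = \frac{3}{8} - \frac{C}{8}$)
$g{\left(W \right)} = \frac{24}{5} - \frac{W}{7}$ ($g{\left(W \right)} = \frac{W}{-7} + \frac{3}{\frac{3}{8} - - \frac{1}{4}} = W \left(- \frac{1}{7}\right) + \frac{3}{\frac{3}{8} + \frac{1}{4}} = - \frac{W}{7} + \frac{3}{\frac{5}{8}} = - \frac{W}{7} + 3 \cdot \frac{8}{5} = - \frac{W}{7} + \frac{24}{5} = \frac{24}{5} - \frac{W}{7}$)
$\left(\frac{1}{\left(-22 + 221\right) + 14} + g{\left(w \right)}\right) \left(-260\right) = \left(\frac{1}{\left(-22 + 221\right) + 14} + \left(\frac{24}{5} - \frac{12}{7}\right)\right) \left(-260\right) = \left(\frac{1}{199 + 14} + \left(\frac{24}{5} - \frac{12}{7}\right)\right) \left(-260\right) = \left(\frac{1}{213} + \frac{108}{35}\right) \left(-260\right) = \frac{23039}{7455} \left(-260\right) = - \frac{1198028}{1491}$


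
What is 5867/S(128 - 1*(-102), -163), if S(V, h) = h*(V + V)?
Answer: -5867/74980 ≈ -0.078248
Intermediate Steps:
S(V, h) = 2*V*h (S(V, h) = h*(2*V) = 2*V*h)
5867/S(128 - 1*(-102), -163) = 5867/((2*(128 - 1*(-102))*(-163))) = 5867/((2*(128 + 102)*(-163))) = 5867/((2*230*(-163))) = 5867/(-74980) = 5867*(-1/74980) = -5867/74980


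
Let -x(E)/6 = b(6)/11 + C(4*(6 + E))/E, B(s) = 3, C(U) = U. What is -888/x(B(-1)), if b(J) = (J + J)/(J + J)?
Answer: 1628/133 ≈ 12.241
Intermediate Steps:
b(J) = 1 (b(J) = (2*J)/((2*J)) = (2*J)*(1/(2*J)) = 1)
x(E) = -6/11 - 6*(24 + 4*E)/E (x(E) = -6*(1/11 + (4*(6 + E))/E) = -6*(1*(1/11) + (24 + 4*E)/E) = -6*(1/11 + (24 + 4*E)/E) = -6/11 - 6*(24 + 4*E)/E)
-888/x(B(-1)) = -888/(-270/11 - 144/3) = -888/(-270/11 - 144*⅓) = -888/(-270/11 - 48) = -888/(-798/11) = -888*(-11/798) = 1628/133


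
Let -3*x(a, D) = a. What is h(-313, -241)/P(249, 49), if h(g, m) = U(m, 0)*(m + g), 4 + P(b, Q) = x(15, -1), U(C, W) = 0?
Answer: 0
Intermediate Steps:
x(a, D) = -a/3
P(b, Q) = -9 (P(b, Q) = -4 - ⅓*15 = -4 - 5 = -9)
h(g, m) = 0 (h(g, m) = 0*(m + g) = 0*(g + m) = 0)
h(-313, -241)/P(249, 49) = 0/(-9) = 0*(-⅑) = 0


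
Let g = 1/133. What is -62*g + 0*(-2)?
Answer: -62/133 ≈ -0.46617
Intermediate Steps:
g = 1/133 ≈ 0.0075188
-62*g + 0*(-2) = -62*1/133 + 0*(-2) = -62/133 + 0 = -62/133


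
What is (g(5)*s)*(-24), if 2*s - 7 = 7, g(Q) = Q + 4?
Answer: -1512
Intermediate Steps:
g(Q) = 4 + Q
s = 7 (s = 7/2 + (½)*7 = 7/2 + 7/2 = 7)
(g(5)*s)*(-24) = ((4 + 5)*7)*(-24) = (9*7)*(-24) = 63*(-24) = -1512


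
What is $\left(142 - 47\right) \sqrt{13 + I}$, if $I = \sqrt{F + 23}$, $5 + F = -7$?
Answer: $95 \sqrt{13 + \sqrt{11}} \approx 383.74$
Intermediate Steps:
$F = -12$ ($F = -5 - 7 = -12$)
$I = \sqrt{11}$ ($I = \sqrt{-12 + 23} = \sqrt{11} \approx 3.3166$)
$\left(142 - 47\right) \sqrt{13 + I} = \left(142 - 47\right) \sqrt{13 + \sqrt{11}} = 95 \sqrt{13 + \sqrt{11}}$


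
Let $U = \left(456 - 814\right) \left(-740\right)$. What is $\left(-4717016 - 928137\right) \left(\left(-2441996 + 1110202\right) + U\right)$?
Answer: $6022666961722$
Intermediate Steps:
$U = 264920$ ($U = \left(-358\right) \left(-740\right) = 264920$)
$\left(-4717016 - 928137\right) \left(\left(-2441996 + 1110202\right) + U\right) = \left(-4717016 - 928137\right) \left(\left(-2441996 + 1110202\right) + 264920\right) = - 5645153 \left(-1331794 + 264920\right) = \left(-5645153\right) \left(-1066874\right) = 6022666961722$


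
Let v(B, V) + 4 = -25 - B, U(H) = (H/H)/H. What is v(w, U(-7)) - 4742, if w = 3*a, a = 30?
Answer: -4861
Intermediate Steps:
U(H) = 1/H
w = 90 (w = 3*30 = 90)
v(B, V) = -29 - B (v(B, V) = -4 + (-25 - B) = -29 - B)
v(w, U(-7)) - 4742 = (-29 - 1*90) - 4742 = (-29 - 90) - 4742 = -119 - 4742 = -4861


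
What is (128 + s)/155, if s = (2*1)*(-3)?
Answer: 122/155 ≈ 0.78710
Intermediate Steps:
s = -6 (s = 2*(-3) = -6)
(128 + s)/155 = (128 - 6)/155 = (1/155)*122 = 122/155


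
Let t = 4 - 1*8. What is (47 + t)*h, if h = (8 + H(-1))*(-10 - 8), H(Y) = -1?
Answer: -5418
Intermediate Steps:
t = -4 (t = 4 - 8 = -4)
h = -126 (h = (8 - 1)*(-10 - 8) = 7*(-18) = -126)
(47 + t)*h = (47 - 4)*(-126) = 43*(-126) = -5418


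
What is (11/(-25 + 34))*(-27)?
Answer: -33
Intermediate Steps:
(11/(-25 + 34))*(-27) = (11/9)*(-27) = -33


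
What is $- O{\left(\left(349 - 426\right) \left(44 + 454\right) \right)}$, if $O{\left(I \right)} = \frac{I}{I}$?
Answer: $-1$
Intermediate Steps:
$O{\left(I \right)} = 1$
$- O{\left(\left(349 - 426\right) \left(44 + 454\right) \right)} = \left(-1\right) 1 = -1$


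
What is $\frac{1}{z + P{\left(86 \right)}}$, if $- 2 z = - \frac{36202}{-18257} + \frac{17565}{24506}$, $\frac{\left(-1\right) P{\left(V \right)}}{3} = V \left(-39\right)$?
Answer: $\frac{894812084}{9002391338791} \approx 9.9397 \cdot 10^{-5}$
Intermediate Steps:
$P{\left(V \right)} = 117 V$ ($P{\left(V \right)} = - 3 V \left(-39\right) = - 3 \left(- 39 V\right) = 117 V$)
$z = - \frac{1207850417}{894812084}$ ($z = - \frac{- \frac{36202}{-18257} + \frac{17565}{24506}}{2} = - \frac{\left(-36202\right) \left(- \frac{1}{18257}\right) + 17565 \cdot \frac{1}{24506}}{2} = - \frac{\frac{36202}{18257} + \frac{17565}{24506}}{2} = \left(- \frac{1}{2}\right) \frac{1207850417}{447406042} = - \frac{1207850417}{894812084} \approx -1.3498$)
$\frac{1}{z + P{\left(86 \right)}} = \frac{1}{- \frac{1207850417}{894812084} + 117 \cdot 86} = \frac{1}{- \frac{1207850417}{894812084} + 10062} = \frac{1}{\frac{9002391338791}{894812084}} = \frac{894812084}{9002391338791}$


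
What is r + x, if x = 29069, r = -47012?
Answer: -17943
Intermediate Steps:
r + x = -47012 + 29069 = -17943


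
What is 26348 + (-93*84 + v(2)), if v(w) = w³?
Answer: 18544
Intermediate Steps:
26348 + (-93*84 + v(2)) = 26348 + (-93*84 + 2³) = 26348 + (-7812 + 8) = 26348 - 7804 = 18544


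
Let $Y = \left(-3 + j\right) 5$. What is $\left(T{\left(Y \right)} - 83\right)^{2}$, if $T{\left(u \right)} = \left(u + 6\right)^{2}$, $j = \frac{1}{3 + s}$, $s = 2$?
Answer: $361$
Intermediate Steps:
$j = \frac{1}{5}$ ($j = \frac{1}{3 + 2} = \frac{1}{5} \approx 0.2$)
$Y = -14$ ($Y = \left(-3 + \frac{1}{5}\right) 5 = \left(- \frac{14}{5}\right) 5 = -14$)
$T{\left(u \right)} = \left(6 + u\right)^{2}$
$\left(T{\left(Y \right)} - 83\right)^{2} = \left(\left(6 - 14\right)^{2} - 83\right)^{2} = \left(\left(-8\right)^{2} - 83\right)^{2} = \left(64 - 83\right)^{2} = \left(-19\right)^{2} = 361$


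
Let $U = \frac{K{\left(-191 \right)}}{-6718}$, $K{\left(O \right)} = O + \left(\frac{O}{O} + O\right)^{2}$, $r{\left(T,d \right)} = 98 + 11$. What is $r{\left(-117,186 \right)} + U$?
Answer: $\frac{696353}{6718} \approx 103.65$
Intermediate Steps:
$r{\left(T,d \right)} = 109$
$K{\left(O \right)} = O + \left(1 + O\right)^{2}$
$U = - \frac{35909}{6718}$ ($U = \frac{-191 + \left(1 - 191\right)^{2}}{-6718} = \left(-191 + \left(-190\right)^{2}\right) \left(- \frac{1}{6718}\right) = \left(-191 + 36100\right) \left(- \frac{1}{6718}\right) = 35909 \left(- \frac{1}{6718}\right) = - \frac{35909}{6718} \approx -5.3452$)
$r{\left(-117,186 \right)} + U = 109 - \frac{35909}{6718} = \frac{696353}{6718}$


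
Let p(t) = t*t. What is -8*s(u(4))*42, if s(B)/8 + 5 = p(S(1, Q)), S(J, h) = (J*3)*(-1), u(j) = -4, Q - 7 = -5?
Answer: -10752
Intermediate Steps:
Q = 2 (Q = 7 - 5 = 2)
S(J, h) = -3*J (S(J, h) = (3*J)*(-1) = -3*J)
p(t) = t**2
s(B) = 32 (s(B) = -40 + 8*(-3*1)**2 = -40 + 8*(-3)**2 = -40 + 8*9 = -40 + 72 = 32)
-8*s(u(4))*42 = -8*32*42 = -256*42 = -10752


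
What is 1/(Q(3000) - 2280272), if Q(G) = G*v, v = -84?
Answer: -1/2532272 ≈ -3.9490e-7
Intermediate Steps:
Q(G) = -84*G (Q(G) = G*(-84) = -84*G)
1/(Q(3000) - 2280272) = 1/(-84*3000 - 2280272) = 1/(-252000 - 2280272) = 1/(-2532272) = -1/2532272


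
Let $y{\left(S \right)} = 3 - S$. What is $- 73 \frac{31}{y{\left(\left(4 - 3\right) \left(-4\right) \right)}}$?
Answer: $- \frac{2263}{7} \approx -323.29$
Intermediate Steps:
$- 73 \frac{31}{y{\left(\left(4 - 3\right) \left(-4\right) \right)}} = - 73 \frac{31}{3 - \left(4 - 3\right) \left(-4\right)} = - 73 \frac{31}{3 - 1 \left(-4\right)} = - 73 \frac{31}{3 - -4} = - 73 \frac{31}{3 + 4} = - 73 \cdot \frac{31}{7} = - 73 \cdot 31 \cdot \frac{1}{7} = \left(-73\right) \frac{31}{7} = - \frac{2263}{7}$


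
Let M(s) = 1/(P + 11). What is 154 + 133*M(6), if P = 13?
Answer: 3829/24 ≈ 159.54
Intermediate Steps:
M(s) = 1/24 (M(s) = 1/(13 + 11) = 1/24)
154 + 133*M(6) = 154 + 133*(1/24) = 154 + 133/24 = 3829/24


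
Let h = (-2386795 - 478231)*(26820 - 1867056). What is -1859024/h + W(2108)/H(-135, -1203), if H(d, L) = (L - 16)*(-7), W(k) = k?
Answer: 1389255387465362/5623592571712311 ≈ 0.24704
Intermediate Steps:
h = 5272323986136 (h = -2865026*(-1840236) = 5272323986136)
H(d, L) = 112 - 7*L (H(d, L) = (-16 + L)*(-7) = 112 - 7*L)
-1859024/h + W(2108)/H(-135, -1203) = -1859024/5272323986136 + 2108/(112 - 7*(-1203)) = -1859024*1/5272323986136 + 2108/(112 + 8421) = -232378/659040498267 + 2108/8533 = 1389255387465362/5623592571712311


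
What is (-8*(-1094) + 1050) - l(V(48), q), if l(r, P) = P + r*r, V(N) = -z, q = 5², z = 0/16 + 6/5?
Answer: 244389/25 ≈ 9775.6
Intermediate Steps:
z = 6/5 (z = 0*(1/16) + 6*(⅕) = 0 + 6/5 = 6/5 ≈ 1.2000)
q = 25
V(N) = -6/5 (V(N) = -1*6/5 = -6/5)
l(r, P) = P + r²
(-8*(-1094) + 1050) - l(V(48), q) = (-8*(-1094) + 1050) - (25 + (-6/5)²) = (8752 + 1050) - (25 + 36/25) = 9802 - 1*661/25 = 9802 - 661/25 = 244389/25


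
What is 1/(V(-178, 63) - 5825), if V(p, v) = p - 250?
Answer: -1/6253 ≈ -0.00015992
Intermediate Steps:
V(p, v) = -250 + p
1/(V(-178, 63) - 5825) = 1/((-250 - 178) - 5825) = 1/(-428 - 5825) = 1/(-6253) = -1/6253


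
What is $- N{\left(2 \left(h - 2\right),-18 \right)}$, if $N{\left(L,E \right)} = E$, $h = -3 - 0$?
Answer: $18$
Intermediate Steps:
$h = -3$ ($h = -3 + 0 = -3$)
$- N{\left(2 \left(h - 2\right),-18 \right)} = \left(-1\right) \left(-18\right) = 18$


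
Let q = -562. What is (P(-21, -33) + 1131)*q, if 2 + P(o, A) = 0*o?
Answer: -634498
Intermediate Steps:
P(o, A) = -2 (P(o, A) = -2 + 0*o = -2 + 0 = -2)
(P(-21, -33) + 1131)*q = (-2 + 1131)*(-562) = 1129*(-562) = -634498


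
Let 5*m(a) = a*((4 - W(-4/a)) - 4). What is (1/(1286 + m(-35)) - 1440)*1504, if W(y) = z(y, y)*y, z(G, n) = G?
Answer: -243719338480/112533 ≈ -2.1658e+6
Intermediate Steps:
W(y) = y² (W(y) = y*y = y²)
m(a) = -16/(5*a) (m(a) = (a*((4 - (-4/a)²) - 4))/5 = (a*((4 - 16/a²) - 4))/5 = (a*(-16/a²))/5 = (-16/a)/5 = -16/(5*a))
(1/(1286 + m(-35)) - 1440)*1504 = (1/(1286 - 16/5/(-35)) - 1440)*1504 = (1/(1286 - 16/5*(-1/35)) - 1440)*1504 = (1/(1286 + 16/175) - 1440)*1504 = (1/(225066/175) - 1440)*1504 = (175/225066 - 1440)*1504 = -324094865/225066*1504 = -243719338480/112533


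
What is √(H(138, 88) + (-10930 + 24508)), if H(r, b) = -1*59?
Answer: √13519 ≈ 116.27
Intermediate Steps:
H(r, b) = -59
√(H(138, 88) + (-10930 + 24508)) = √(-59 + (-10930 + 24508)) = √(-59 + 13578) = √13519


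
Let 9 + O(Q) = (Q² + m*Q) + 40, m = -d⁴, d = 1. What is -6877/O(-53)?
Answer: -6877/2893 ≈ -2.3771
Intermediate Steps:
m = -1 (m = -1*1⁴ = -1*1 = -1)
O(Q) = 31 + Q² - Q (O(Q) = -9 + ((Q² - Q) + 40) = -9 + (40 + Q² - Q) = 31 + Q² - Q)
-6877/O(-53) = -6877/(31 + (-53)² - 1*(-53)) = -6877/(31 + 2809 + 53) = -6877/2893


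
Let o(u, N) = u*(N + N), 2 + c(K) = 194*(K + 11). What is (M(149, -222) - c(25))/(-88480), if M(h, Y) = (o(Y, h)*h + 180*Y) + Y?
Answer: 1238051/11060 ≈ 111.94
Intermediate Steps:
c(K) = 2132 + 194*K (c(K) = -2 + 194*(K + 11) = -2 + 194*(11 + K) = -2 + (2134 + 194*K) = 2132 + 194*K)
o(u, N) = 2*N*u (o(u, N) = u*(2*N) = 2*N*u)
M(h, Y) = 181*Y + 2*Y*h² (M(h, Y) = ((2*h*Y)*h + 180*Y) + Y = ((2*Y*h)*h + 180*Y) + Y = (2*Y*h² + 180*Y) + Y = (180*Y + 2*Y*h²) + Y = 181*Y + 2*Y*h²)
(M(149, -222) - c(25))/(-88480) = (-222*(181 + 2*149²) - (2132 + 194*25))/(-88480) = (-222*(181 + 2*22201) - (2132 + 4850))*(-1/88480) = (-222*(181 + 44402) - 1*6982)*(-1/88480) = (-222*44583 - 6982)*(-1/88480) = (-9897426 - 6982)*(-1/88480) = -9904408*(-1/88480) = 1238051/11060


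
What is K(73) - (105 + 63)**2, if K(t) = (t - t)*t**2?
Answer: -28224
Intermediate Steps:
K(t) = 0 (K(t) = 0*t**2 = 0)
K(73) - (105 + 63)**2 = 0 - (105 + 63)**2 = 0 - 1*168**2 = 0 - 1*28224 = 0 - 28224 = -28224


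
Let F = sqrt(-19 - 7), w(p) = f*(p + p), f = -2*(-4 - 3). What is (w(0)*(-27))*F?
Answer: 0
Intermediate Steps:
f = 14 (f = -2*(-7) = 14)
w(p) = 28*p (w(p) = 14*(p + p) = 14*(2*p) = 28*p)
F = I*sqrt(26) (F = sqrt(-26) = I*sqrt(26) ≈ 5.099*I)
(w(0)*(-27))*F = ((28*0)*(-27))*(I*sqrt(26)) = (0*(-27))*(I*sqrt(26)) = 0*(I*sqrt(26)) = 0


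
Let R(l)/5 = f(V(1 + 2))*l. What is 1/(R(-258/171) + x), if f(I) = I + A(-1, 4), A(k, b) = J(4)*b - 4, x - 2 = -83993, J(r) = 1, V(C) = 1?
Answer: -57/4787917 ≈ -1.1905e-5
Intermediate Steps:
x = -83991 (x = 2 - 83993 = -83991)
A(k, b) = -4 + b (A(k, b) = 1*b - 4 = b - 4 = -4 + b)
f(I) = I (f(I) = I + (-4 + 4) = I + 0 = I)
R(l) = 5*l (R(l) = 5*(1*l) = 5*l)
1/(R(-258/171) + x) = 1/(5*(-258/171) - 83991) = 1/(5*(-258*1/171) - 83991) = 1/(5*(-86/57) - 83991) = 1/(-430/57 - 83991) = 1/(-4787917/57) = -57/4787917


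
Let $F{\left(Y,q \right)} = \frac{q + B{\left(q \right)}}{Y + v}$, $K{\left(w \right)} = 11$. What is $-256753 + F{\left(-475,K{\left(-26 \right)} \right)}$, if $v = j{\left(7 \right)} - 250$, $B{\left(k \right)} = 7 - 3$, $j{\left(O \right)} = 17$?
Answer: $- \frac{60593713}{236} \approx -2.5675 \cdot 10^{5}$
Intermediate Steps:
$B{\left(k \right)} = 4$ ($B{\left(k \right)} = 7 - 3 = 4$)
$v = -233$ ($v = 17 - 250 = -233$)
$F{\left(Y,q \right)} = \frac{4 + q}{-233 + Y}$ ($F{\left(Y,q \right)} = \frac{q + 4}{Y - 233} = \frac{4 + q}{-233 + Y}$)
$-256753 + F{\left(-475,K{\left(-26 \right)} \right)} = -256753 + \frac{4 + 11}{-233 - 475} = -256753 + \frac{1}{-708} \cdot 15 = -256753 - \frac{5}{236} = - \frac{60593713}{236}$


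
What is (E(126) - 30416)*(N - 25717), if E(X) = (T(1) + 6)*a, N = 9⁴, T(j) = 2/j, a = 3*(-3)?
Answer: 584028128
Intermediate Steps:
a = -9
N = 6561
E(X) = -72 (E(X) = (2/1 + 6)*(-9) = (2*1 + 6)*(-9) = (2 + 6)*(-9) = 8*(-9) = -72)
(E(126) - 30416)*(N - 25717) = (-72 - 30416)*(6561 - 25717) = -30488*(-19156) = 584028128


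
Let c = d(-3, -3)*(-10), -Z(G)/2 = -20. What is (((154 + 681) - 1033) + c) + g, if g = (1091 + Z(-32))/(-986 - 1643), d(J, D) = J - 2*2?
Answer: -337643/2629 ≈ -128.43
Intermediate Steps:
d(J, D) = -4 + J (d(J, D) = J - 4 = -4 + J)
Z(G) = 40 (Z(G) = -2*(-20) = 40)
c = 70 (c = (-4 - 3)*(-10) = -7*(-10) = 70)
g = -1131/2629 (g = (1091 + 40)/(-986 - 1643) = 1131/(-2629) = 1131*(-1/2629) = -1131/2629 ≈ -0.43020)
(((154 + 681) - 1033) + c) + g = (((154 + 681) - 1033) + 70) - 1131/2629 = ((835 - 1033) + 70) - 1131/2629 = (-198 + 70) - 1131/2629 = -128 - 1131/2629 = -337643/2629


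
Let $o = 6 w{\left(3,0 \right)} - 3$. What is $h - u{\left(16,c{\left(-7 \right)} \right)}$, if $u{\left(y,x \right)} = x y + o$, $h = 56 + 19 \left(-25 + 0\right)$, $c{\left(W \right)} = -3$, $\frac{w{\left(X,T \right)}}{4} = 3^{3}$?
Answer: $-1016$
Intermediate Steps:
$w{\left(X,T \right)} = 108$ ($w{\left(X,T \right)} = 4 \cdot 3^{3} = 4 \cdot 27 = 108$)
$o = 645$ ($o = 6 \cdot 108 - 3 = 648 - 3 = 645$)
$h = -419$ ($h = 56 + 19 \left(-25\right) = 56 - 475 = -419$)
$u{\left(y,x \right)} = 645 + x y$ ($u{\left(y,x \right)} = x y + 645 = 645 + x y$)
$h - u{\left(16,c{\left(-7 \right)} \right)} = -419 - \left(645 - 48\right) = -419 - 597 = -1016$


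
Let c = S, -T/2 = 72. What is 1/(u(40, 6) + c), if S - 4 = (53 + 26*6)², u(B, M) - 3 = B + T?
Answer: 1/43584 ≈ 2.2944e-5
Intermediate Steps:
T = -144 (T = -2*72 = -144)
u(B, M) = -141 + B (u(B, M) = 3 + (B - 144) = 3 + (-144 + B) = -141 + B)
S = 43685 (S = 4 + (53 + 26*6)² = 4 + (53 + 156)² = 4 + 209² = 4 + 43681 = 43685)
c = 43685
1/(u(40, 6) + c) = 1/((-141 + 40) + 43685) = 1/(-101 + 43685) = 1/43584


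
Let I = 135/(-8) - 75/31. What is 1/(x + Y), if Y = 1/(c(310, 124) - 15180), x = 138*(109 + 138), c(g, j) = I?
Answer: 3769425/128484620302 ≈ 2.9338e-5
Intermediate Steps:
I = -4785/248 (I = 135*(-⅛) - 75*1/31 = -135/8 - 75/31 = -4785/248 ≈ -19.294)
c(g, j) = -4785/248
x = 34086 (x = 138*247 = 34086)
Y = -248/3769425 (Y = 1/(-4785/248 - 15180) = 1/(-3769425/248) = -248/3769425 ≈ -6.5793e-5)
1/(x + Y) = 1/(34086 - 248/3769425) = 1/(128484620302/3769425) = 3769425/128484620302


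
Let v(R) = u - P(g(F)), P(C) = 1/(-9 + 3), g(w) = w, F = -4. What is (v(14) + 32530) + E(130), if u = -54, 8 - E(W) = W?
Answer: 194125/6 ≈ 32354.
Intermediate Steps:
E(W) = 8 - W
P(C) = -1/6 (P(C) = 1/(-6) = -1/6)
v(R) = -323/6 (v(R) = -54 - 1*(-1/6) = -54 + 1/6 = -323/6)
(v(14) + 32530) + E(130) = (-323/6 + 32530) + (8 - 1*130) = 194857/6 + (8 - 130) = 194857/6 - 122 = 194125/6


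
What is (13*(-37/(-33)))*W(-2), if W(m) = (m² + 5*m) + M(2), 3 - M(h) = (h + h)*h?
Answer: -481/3 ≈ -160.33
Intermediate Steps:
M(h) = 3 - 2*h² (M(h) = 3 - (h + h)*h = 3 - 2*h*h = 3 - 2*h²)
W(m) = -5 + m² + 5*m (W(m) = (m² + 5*m) + (3 - 2*2²) = (m² + 5*m) + (3 - 2*4) = (m² + 5*m) + (3 - 8) = (m² + 5*m) - 5 = -5 + m² + 5*m)
(13*(-37/(-33)))*W(-2) = (13*(-37/(-33)))*(-5 + (-2)² + 5*(-2)) = (13*(-37*(-1/33)))*(-5 + 4 - 10) = (13*(37/33))*(-11) = (481/33)*(-11) = -481/3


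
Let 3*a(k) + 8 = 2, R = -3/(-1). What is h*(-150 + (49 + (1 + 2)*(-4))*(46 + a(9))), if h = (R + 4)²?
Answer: 72422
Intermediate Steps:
R = 3 (R = -3*(-1) = 3)
a(k) = -2 (a(k) = -8/3 + (⅓)*2 = -8/3 + ⅔ = -2)
h = 49 (h = (3 + 4)² = 7² = 49)
h*(-150 + (49 + (1 + 2)*(-4))*(46 + a(9))) = 49*(-150 + (49 + (1 + 2)*(-4))*(46 - 2)) = 49*(-150 + (49 + 3*(-4))*44) = 49*(-150 + (49 - 12)*44) = 49*(-150 + 37*44) = 49*(-150 + 1628) = 49*1478 = 72422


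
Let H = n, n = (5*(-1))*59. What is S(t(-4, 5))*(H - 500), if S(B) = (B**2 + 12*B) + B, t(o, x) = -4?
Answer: 28620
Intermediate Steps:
n = -295 (n = -5*59 = -295)
H = -295
S(B) = B**2 + 13*B
S(t(-4, 5))*(H - 500) = (-4*(13 - 4))*(-295 - 500) = -4*9*(-795) = -36*(-795) = 28620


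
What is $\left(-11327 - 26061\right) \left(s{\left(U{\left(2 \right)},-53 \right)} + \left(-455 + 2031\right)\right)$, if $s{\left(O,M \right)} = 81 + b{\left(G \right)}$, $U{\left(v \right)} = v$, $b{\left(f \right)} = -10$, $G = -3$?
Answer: $-61578036$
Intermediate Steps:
$s{\left(O,M \right)} = 71$ ($s{\left(O,M \right)} = 81 - 10 = 71$)
$\left(-11327 - 26061\right) \left(s{\left(U{\left(2 \right)},-53 \right)} + \left(-455 + 2031\right)\right) = \left(-11327 - 26061\right) \left(71 + \left(-455 + 2031\right)\right) = - 37388 \left(71 + 1576\right) = \left(-37388\right) 1647 = -61578036$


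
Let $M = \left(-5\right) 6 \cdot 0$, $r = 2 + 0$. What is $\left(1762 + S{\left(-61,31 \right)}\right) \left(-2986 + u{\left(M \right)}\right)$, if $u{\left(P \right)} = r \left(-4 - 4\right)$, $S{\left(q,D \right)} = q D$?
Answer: $387258$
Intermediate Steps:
$r = 2$
$M = 0$ ($M = \left(-30\right) 0 = 0$)
$S{\left(q,D \right)} = D q$
$u{\left(P \right)} = -16$ ($u{\left(P \right)} = 2 \left(-4 - 4\right) = 2 \left(-8\right) = -16$)
$\left(1762 + S{\left(-61,31 \right)}\right) \left(-2986 + u{\left(M \right)}\right) = \left(1762 + 31 \left(-61\right)\right) \left(-2986 - 16\right) = \left(1762 - 1891\right) \left(-3002\right) = \left(-129\right) \left(-3002\right) = 387258$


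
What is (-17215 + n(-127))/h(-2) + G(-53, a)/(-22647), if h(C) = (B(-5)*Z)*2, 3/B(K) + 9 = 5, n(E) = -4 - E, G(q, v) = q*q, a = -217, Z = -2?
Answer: -129030317/22647 ≈ -5697.5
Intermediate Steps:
G(q, v) = q²
B(K) = -¾ (B(K) = 3/(-9 + 5) = 3/(-4) = 3*(-¼) = -¾)
h(C) = 3 (h(C) = -¾*(-2)*2 = (3/2)*2 = 3)
(-17215 + n(-127))/h(-2) + G(-53, a)/(-22647) = (-17215 + (-4 - 1*(-127)))/3 + (-53)²/(-22647) = (-17215 + (-4 + 127))*(⅓) + 2809*(-1/22647) = (-17215 + 123)*(⅓) - 2809/22647 = -17092*⅓ - 2809/22647 = -17092/3 - 2809/22647 = -129030317/22647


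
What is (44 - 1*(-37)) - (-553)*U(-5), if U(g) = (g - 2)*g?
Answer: 19436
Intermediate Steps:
U(g) = g*(-2 + g) (U(g) = (-2 + g)*g = g*(-2 + g))
(44 - 1*(-37)) - (-553)*U(-5) = (44 - 1*(-37)) - (-553)*(-5*(-2 - 5)) = (44 + 37) - (-553)*(-5*(-7)) = 81 - (-553)*35 = 81 - 79*(-245) = 81 + 19355 = 19436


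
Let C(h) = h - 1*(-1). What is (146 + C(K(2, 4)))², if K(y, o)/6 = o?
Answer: 29241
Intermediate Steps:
K(y, o) = 6*o
C(h) = 1 + h (C(h) = h + 1 = 1 + h)
(146 + C(K(2, 4)))² = (146 + (1 + 6*4))² = (146 + (1 + 24))² = (146 + 25)² = 171² = 29241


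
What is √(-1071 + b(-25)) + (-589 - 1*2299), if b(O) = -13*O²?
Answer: -2888 + 22*I*√19 ≈ -2888.0 + 95.896*I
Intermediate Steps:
√(-1071 + b(-25)) + (-589 - 1*2299) = √(-1071 - 13*(-25)²) + (-589 - 1*2299) = √(-1071 - 13*625) + (-589 - 2299) = √(-1071 - 8125) - 2888 = √(-9196) - 2888 = 22*I*√19 - 2888 = -2888 + 22*I*√19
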